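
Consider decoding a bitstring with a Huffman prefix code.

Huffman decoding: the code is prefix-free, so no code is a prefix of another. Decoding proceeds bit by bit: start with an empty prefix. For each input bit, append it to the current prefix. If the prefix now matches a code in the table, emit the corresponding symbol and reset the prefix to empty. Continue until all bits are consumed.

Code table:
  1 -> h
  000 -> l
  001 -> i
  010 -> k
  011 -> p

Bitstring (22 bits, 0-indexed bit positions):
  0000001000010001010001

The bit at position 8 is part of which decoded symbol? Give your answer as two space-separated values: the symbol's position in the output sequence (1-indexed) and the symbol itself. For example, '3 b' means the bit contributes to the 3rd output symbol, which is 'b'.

Bit 0: prefix='0' (no match yet)
Bit 1: prefix='00' (no match yet)
Bit 2: prefix='000' -> emit 'l', reset
Bit 3: prefix='0' (no match yet)
Bit 4: prefix='00' (no match yet)
Bit 5: prefix='000' -> emit 'l', reset
Bit 6: prefix='1' -> emit 'h', reset
Bit 7: prefix='0' (no match yet)
Bit 8: prefix='00' (no match yet)
Bit 9: prefix='000' -> emit 'l', reset
Bit 10: prefix='0' (no match yet)
Bit 11: prefix='01' (no match yet)
Bit 12: prefix='010' -> emit 'k', reset

Answer: 4 l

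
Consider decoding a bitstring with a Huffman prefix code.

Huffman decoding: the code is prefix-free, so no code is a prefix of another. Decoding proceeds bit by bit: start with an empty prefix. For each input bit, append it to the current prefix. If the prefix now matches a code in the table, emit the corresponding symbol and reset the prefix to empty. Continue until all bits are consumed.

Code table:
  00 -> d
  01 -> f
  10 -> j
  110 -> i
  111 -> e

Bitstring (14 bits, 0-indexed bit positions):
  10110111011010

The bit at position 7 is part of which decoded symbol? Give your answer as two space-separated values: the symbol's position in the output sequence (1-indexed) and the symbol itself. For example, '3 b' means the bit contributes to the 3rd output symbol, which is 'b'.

Bit 0: prefix='1' (no match yet)
Bit 1: prefix='10' -> emit 'j', reset
Bit 2: prefix='1' (no match yet)
Bit 3: prefix='11' (no match yet)
Bit 4: prefix='110' -> emit 'i', reset
Bit 5: prefix='1' (no match yet)
Bit 6: prefix='11' (no match yet)
Bit 7: prefix='111' -> emit 'e', reset
Bit 8: prefix='0' (no match yet)
Bit 9: prefix='01' -> emit 'f', reset
Bit 10: prefix='1' (no match yet)
Bit 11: prefix='10' -> emit 'j', reset

Answer: 3 e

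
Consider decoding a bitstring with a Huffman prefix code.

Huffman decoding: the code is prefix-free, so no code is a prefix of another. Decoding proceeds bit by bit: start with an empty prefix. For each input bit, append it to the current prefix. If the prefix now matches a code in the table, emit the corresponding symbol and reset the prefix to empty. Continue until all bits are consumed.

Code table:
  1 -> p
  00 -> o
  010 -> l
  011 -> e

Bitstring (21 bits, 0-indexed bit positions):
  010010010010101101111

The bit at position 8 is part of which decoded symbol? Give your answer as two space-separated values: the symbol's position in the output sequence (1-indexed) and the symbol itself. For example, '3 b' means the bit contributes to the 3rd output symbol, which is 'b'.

Answer: 3 l

Derivation:
Bit 0: prefix='0' (no match yet)
Bit 1: prefix='01' (no match yet)
Bit 2: prefix='010' -> emit 'l', reset
Bit 3: prefix='0' (no match yet)
Bit 4: prefix='01' (no match yet)
Bit 5: prefix='010' -> emit 'l', reset
Bit 6: prefix='0' (no match yet)
Bit 7: prefix='01' (no match yet)
Bit 8: prefix='010' -> emit 'l', reset
Bit 9: prefix='0' (no match yet)
Bit 10: prefix='01' (no match yet)
Bit 11: prefix='010' -> emit 'l', reset
Bit 12: prefix='1' -> emit 'p', reset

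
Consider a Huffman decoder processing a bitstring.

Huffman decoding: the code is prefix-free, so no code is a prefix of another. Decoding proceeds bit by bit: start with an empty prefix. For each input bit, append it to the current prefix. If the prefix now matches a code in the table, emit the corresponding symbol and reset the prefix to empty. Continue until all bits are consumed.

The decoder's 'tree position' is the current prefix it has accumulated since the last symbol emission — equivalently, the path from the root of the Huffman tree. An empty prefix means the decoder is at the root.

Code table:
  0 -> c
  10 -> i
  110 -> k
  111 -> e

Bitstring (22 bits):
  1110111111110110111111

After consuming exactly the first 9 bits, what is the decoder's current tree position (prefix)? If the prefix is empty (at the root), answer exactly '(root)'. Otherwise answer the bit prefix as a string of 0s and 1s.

Bit 0: prefix='1' (no match yet)
Bit 1: prefix='11' (no match yet)
Bit 2: prefix='111' -> emit 'e', reset
Bit 3: prefix='0' -> emit 'c', reset
Bit 4: prefix='1' (no match yet)
Bit 5: prefix='11' (no match yet)
Bit 6: prefix='111' -> emit 'e', reset
Bit 7: prefix='1' (no match yet)
Bit 8: prefix='11' (no match yet)

Answer: 11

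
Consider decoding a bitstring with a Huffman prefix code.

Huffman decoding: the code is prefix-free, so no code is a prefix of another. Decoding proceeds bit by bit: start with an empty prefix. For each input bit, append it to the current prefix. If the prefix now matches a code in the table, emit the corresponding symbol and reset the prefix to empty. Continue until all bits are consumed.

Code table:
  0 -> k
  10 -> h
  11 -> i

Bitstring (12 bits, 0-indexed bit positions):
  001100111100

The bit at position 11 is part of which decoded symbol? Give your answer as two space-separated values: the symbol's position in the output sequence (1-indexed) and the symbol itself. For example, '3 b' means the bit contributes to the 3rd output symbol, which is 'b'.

Answer: 9 k

Derivation:
Bit 0: prefix='0' -> emit 'k', reset
Bit 1: prefix='0' -> emit 'k', reset
Bit 2: prefix='1' (no match yet)
Bit 3: prefix='11' -> emit 'i', reset
Bit 4: prefix='0' -> emit 'k', reset
Bit 5: prefix='0' -> emit 'k', reset
Bit 6: prefix='1' (no match yet)
Bit 7: prefix='11' -> emit 'i', reset
Bit 8: prefix='1' (no match yet)
Bit 9: prefix='11' -> emit 'i', reset
Bit 10: prefix='0' -> emit 'k', reset
Bit 11: prefix='0' -> emit 'k', reset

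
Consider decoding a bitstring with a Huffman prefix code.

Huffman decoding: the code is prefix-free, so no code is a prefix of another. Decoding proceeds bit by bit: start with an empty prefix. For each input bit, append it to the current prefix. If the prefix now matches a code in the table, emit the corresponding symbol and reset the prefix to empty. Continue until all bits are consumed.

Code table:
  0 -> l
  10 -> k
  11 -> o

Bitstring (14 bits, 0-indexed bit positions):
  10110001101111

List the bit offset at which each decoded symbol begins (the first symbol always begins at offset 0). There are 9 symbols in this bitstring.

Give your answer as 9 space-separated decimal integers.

Answer: 0 2 4 5 6 7 9 10 12

Derivation:
Bit 0: prefix='1' (no match yet)
Bit 1: prefix='10' -> emit 'k', reset
Bit 2: prefix='1' (no match yet)
Bit 3: prefix='11' -> emit 'o', reset
Bit 4: prefix='0' -> emit 'l', reset
Bit 5: prefix='0' -> emit 'l', reset
Bit 6: prefix='0' -> emit 'l', reset
Bit 7: prefix='1' (no match yet)
Bit 8: prefix='11' -> emit 'o', reset
Bit 9: prefix='0' -> emit 'l', reset
Bit 10: prefix='1' (no match yet)
Bit 11: prefix='11' -> emit 'o', reset
Bit 12: prefix='1' (no match yet)
Bit 13: prefix='11' -> emit 'o', reset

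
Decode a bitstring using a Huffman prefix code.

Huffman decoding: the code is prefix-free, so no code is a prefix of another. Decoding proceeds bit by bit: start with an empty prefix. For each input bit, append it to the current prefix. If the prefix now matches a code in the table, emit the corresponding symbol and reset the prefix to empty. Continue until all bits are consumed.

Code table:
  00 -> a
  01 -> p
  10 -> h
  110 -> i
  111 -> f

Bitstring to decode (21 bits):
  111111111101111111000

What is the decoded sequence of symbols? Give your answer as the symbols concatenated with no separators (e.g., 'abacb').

Answer: fffhffha

Derivation:
Bit 0: prefix='1' (no match yet)
Bit 1: prefix='11' (no match yet)
Bit 2: prefix='111' -> emit 'f', reset
Bit 3: prefix='1' (no match yet)
Bit 4: prefix='11' (no match yet)
Bit 5: prefix='111' -> emit 'f', reset
Bit 6: prefix='1' (no match yet)
Bit 7: prefix='11' (no match yet)
Bit 8: prefix='111' -> emit 'f', reset
Bit 9: prefix='1' (no match yet)
Bit 10: prefix='10' -> emit 'h', reset
Bit 11: prefix='1' (no match yet)
Bit 12: prefix='11' (no match yet)
Bit 13: prefix='111' -> emit 'f', reset
Bit 14: prefix='1' (no match yet)
Bit 15: prefix='11' (no match yet)
Bit 16: prefix='111' -> emit 'f', reset
Bit 17: prefix='1' (no match yet)
Bit 18: prefix='10' -> emit 'h', reset
Bit 19: prefix='0' (no match yet)
Bit 20: prefix='00' -> emit 'a', reset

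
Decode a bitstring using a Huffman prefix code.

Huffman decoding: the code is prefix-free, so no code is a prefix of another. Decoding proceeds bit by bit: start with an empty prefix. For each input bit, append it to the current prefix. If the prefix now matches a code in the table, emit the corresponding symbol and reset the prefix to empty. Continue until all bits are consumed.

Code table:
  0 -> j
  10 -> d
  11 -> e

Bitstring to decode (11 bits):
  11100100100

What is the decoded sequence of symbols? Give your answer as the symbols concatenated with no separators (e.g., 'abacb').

Bit 0: prefix='1' (no match yet)
Bit 1: prefix='11' -> emit 'e', reset
Bit 2: prefix='1' (no match yet)
Bit 3: prefix='10' -> emit 'd', reset
Bit 4: prefix='0' -> emit 'j', reset
Bit 5: prefix='1' (no match yet)
Bit 6: prefix='10' -> emit 'd', reset
Bit 7: prefix='0' -> emit 'j', reset
Bit 8: prefix='1' (no match yet)
Bit 9: prefix='10' -> emit 'd', reset
Bit 10: prefix='0' -> emit 'j', reset

Answer: edjdjdj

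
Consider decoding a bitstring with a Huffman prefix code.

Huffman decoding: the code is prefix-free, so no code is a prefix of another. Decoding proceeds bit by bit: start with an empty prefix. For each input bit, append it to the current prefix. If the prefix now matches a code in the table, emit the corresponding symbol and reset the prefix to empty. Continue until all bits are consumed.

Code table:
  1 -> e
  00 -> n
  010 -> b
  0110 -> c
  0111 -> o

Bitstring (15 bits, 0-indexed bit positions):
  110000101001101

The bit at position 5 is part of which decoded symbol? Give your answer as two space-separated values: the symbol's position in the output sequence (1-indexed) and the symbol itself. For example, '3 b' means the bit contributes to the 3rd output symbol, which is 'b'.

Bit 0: prefix='1' -> emit 'e', reset
Bit 1: prefix='1' -> emit 'e', reset
Bit 2: prefix='0' (no match yet)
Bit 3: prefix='00' -> emit 'n', reset
Bit 4: prefix='0' (no match yet)
Bit 5: prefix='00' -> emit 'n', reset
Bit 6: prefix='1' -> emit 'e', reset
Bit 7: prefix='0' (no match yet)
Bit 8: prefix='01' (no match yet)
Bit 9: prefix='010' -> emit 'b', reset

Answer: 4 n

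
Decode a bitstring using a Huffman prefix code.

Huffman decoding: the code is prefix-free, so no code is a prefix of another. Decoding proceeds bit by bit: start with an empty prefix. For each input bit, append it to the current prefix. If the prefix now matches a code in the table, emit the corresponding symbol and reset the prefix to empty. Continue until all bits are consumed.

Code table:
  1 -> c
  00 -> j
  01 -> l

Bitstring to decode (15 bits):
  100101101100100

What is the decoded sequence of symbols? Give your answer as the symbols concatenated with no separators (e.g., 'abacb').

Bit 0: prefix='1' -> emit 'c', reset
Bit 1: prefix='0' (no match yet)
Bit 2: prefix='00' -> emit 'j', reset
Bit 3: prefix='1' -> emit 'c', reset
Bit 4: prefix='0' (no match yet)
Bit 5: prefix='01' -> emit 'l', reset
Bit 6: prefix='1' -> emit 'c', reset
Bit 7: prefix='0' (no match yet)
Bit 8: prefix='01' -> emit 'l', reset
Bit 9: prefix='1' -> emit 'c', reset
Bit 10: prefix='0' (no match yet)
Bit 11: prefix='00' -> emit 'j', reset
Bit 12: prefix='1' -> emit 'c', reset
Bit 13: prefix='0' (no match yet)
Bit 14: prefix='00' -> emit 'j', reset

Answer: cjclclcjcj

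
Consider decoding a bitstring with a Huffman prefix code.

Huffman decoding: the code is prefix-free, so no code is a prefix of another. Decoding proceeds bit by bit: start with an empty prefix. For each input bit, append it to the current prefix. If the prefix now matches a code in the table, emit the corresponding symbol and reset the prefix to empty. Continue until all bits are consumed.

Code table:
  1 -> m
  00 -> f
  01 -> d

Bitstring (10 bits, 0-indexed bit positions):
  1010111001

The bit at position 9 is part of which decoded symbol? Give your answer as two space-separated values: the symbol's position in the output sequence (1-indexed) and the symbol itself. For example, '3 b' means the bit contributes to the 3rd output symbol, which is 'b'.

Bit 0: prefix='1' -> emit 'm', reset
Bit 1: prefix='0' (no match yet)
Bit 2: prefix='01' -> emit 'd', reset
Bit 3: prefix='0' (no match yet)
Bit 4: prefix='01' -> emit 'd', reset
Bit 5: prefix='1' -> emit 'm', reset
Bit 6: prefix='1' -> emit 'm', reset
Bit 7: prefix='0' (no match yet)
Bit 8: prefix='00' -> emit 'f', reset
Bit 9: prefix='1' -> emit 'm', reset

Answer: 7 m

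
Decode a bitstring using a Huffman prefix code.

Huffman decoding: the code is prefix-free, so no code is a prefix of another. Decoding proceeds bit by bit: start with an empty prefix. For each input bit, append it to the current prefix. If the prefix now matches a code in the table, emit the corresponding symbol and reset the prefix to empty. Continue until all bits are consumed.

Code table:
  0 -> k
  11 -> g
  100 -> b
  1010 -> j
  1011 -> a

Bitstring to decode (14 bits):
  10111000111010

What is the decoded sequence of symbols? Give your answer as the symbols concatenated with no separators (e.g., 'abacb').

Bit 0: prefix='1' (no match yet)
Bit 1: prefix='10' (no match yet)
Bit 2: prefix='101' (no match yet)
Bit 3: prefix='1011' -> emit 'a', reset
Bit 4: prefix='1' (no match yet)
Bit 5: prefix='10' (no match yet)
Bit 6: prefix='100' -> emit 'b', reset
Bit 7: prefix='0' -> emit 'k', reset
Bit 8: prefix='1' (no match yet)
Bit 9: prefix='11' -> emit 'g', reset
Bit 10: prefix='1' (no match yet)
Bit 11: prefix='10' (no match yet)
Bit 12: prefix='101' (no match yet)
Bit 13: prefix='1010' -> emit 'j', reset

Answer: abkgj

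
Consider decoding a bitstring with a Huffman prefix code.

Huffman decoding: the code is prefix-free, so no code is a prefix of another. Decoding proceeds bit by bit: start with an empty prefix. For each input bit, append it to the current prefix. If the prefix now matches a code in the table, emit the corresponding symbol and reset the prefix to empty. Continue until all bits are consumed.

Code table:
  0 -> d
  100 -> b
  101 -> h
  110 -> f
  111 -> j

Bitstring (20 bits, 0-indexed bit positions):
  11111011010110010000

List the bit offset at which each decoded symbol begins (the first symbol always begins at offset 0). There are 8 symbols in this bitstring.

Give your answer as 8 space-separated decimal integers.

Bit 0: prefix='1' (no match yet)
Bit 1: prefix='11' (no match yet)
Bit 2: prefix='111' -> emit 'j', reset
Bit 3: prefix='1' (no match yet)
Bit 4: prefix='11' (no match yet)
Bit 5: prefix='110' -> emit 'f', reset
Bit 6: prefix='1' (no match yet)
Bit 7: prefix='11' (no match yet)
Bit 8: prefix='110' -> emit 'f', reset
Bit 9: prefix='1' (no match yet)
Bit 10: prefix='10' (no match yet)
Bit 11: prefix='101' -> emit 'h', reset
Bit 12: prefix='1' (no match yet)
Bit 13: prefix='10' (no match yet)
Bit 14: prefix='100' -> emit 'b', reset
Bit 15: prefix='1' (no match yet)
Bit 16: prefix='10' (no match yet)
Bit 17: prefix='100' -> emit 'b', reset
Bit 18: prefix='0' -> emit 'd', reset
Bit 19: prefix='0' -> emit 'd', reset

Answer: 0 3 6 9 12 15 18 19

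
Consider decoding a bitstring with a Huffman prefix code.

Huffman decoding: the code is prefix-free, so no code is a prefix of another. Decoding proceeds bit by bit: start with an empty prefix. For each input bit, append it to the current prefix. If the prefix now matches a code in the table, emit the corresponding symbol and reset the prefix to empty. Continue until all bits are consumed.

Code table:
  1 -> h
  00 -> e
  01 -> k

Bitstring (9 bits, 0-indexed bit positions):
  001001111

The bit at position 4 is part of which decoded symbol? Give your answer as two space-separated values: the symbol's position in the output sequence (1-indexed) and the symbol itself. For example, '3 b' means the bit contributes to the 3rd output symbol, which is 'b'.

Bit 0: prefix='0' (no match yet)
Bit 1: prefix='00' -> emit 'e', reset
Bit 2: prefix='1' -> emit 'h', reset
Bit 3: prefix='0' (no match yet)
Bit 4: prefix='00' -> emit 'e', reset
Bit 5: prefix='1' -> emit 'h', reset
Bit 6: prefix='1' -> emit 'h', reset
Bit 7: prefix='1' -> emit 'h', reset
Bit 8: prefix='1' -> emit 'h', reset

Answer: 3 e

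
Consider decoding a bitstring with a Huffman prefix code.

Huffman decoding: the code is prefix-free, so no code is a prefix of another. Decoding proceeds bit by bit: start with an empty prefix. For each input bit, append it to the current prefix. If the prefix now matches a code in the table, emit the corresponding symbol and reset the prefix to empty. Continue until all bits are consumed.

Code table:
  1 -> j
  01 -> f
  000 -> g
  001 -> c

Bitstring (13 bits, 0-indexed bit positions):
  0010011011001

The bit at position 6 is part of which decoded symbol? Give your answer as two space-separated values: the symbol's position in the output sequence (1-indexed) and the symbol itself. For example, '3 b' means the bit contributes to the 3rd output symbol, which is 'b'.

Bit 0: prefix='0' (no match yet)
Bit 1: prefix='00' (no match yet)
Bit 2: prefix='001' -> emit 'c', reset
Bit 3: prefix='0' (no match yet)
Bit 4: prefix='00' (no match yet)
Bit 5: prefix='001' -> emit 'c', reset
Bit 6: prefix='1' -> emit 'j', reset
Bit 7: prefix='0' (no match yet)
Bit 8: prefix='01' -> emit 'f', reset
Bit 9: prefix='1' -> emit 'j', reset
Bit 10: prefix='0' (no match yet)

Answer: 3 j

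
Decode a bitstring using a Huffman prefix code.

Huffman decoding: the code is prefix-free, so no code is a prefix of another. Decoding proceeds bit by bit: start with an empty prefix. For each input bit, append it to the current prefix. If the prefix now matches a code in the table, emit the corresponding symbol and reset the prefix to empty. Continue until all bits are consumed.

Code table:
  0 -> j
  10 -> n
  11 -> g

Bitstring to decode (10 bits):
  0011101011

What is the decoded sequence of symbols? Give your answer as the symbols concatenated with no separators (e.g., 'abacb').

Bit 0: prefix='0' -> emit 'j', reset
Bit 1: prefix='0' -> emit 'j', reset
Bit 2: prefix='1' (no match yet)
Bit 3: prefix='11' -> emit 'g', reset
Bit 4: prefix='1' (no match yet)
Bit 5: prefix='10' -> emit 'n', reset
Bit 6: prefix='1' (no match yet)
Bit 7: prefix='10' -> emit 'n', reset
Bit 8: prefix='1' (no match yet)
Bit 9: prefix='11' -> emit 'g', reset

Answer: jjgnng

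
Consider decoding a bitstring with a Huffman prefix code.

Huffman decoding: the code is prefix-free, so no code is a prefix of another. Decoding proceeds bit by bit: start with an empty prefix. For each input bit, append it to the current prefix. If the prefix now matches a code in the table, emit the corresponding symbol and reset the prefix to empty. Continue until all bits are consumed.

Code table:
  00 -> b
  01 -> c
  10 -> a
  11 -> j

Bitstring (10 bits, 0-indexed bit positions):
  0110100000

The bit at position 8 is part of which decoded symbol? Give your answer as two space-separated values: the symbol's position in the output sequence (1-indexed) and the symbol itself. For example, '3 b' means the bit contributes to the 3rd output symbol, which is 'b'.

Bit 0: prefix='0' (no match yet)
Bit 1: prefix='01' -> emit 'c', reset
Bit 2: prefix='1' (no match yet)
Bit 3: prefix='10' -> emit 'a', reset
Bit 4: prefix='1' (no match yet)
Bit 5: prefix='10' -> emit 'a', reset
Bit 6: prefix='0' (no match yet)
Bit 7: prefix='00' -> emit 'b', reset
Bit 8: prefix='0' (no match yet)
Bit 9: prefix='00' -> emit 'b', reset

Answer: 5 b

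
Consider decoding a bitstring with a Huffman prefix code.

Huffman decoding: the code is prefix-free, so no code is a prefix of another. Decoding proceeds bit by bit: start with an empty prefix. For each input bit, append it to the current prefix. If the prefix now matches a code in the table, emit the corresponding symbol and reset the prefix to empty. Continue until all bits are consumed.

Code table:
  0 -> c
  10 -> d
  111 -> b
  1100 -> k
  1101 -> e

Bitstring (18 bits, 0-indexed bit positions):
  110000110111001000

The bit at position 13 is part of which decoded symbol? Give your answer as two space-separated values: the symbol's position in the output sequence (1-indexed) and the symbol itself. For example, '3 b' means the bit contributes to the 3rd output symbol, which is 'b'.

Answer: 5 k

Derivation:
Bit 0: prefix='1' (no match yet)
Bit 1: prefix='11' (no match yet)
Bit 2: prefix='110' (no match yet)
Bit 3: prefix='1100' -> emit 'k', reset
Bit 4: prefix='0' -> emit 'c', reset
Bit 5: prefix='0' -> emit 'c', reset
Bit 6: prefix='1' (no match yet)
Bit 7: prefix='11' (no match yet)
Bit 8: prefix='110' (no match yet)
Bit 9: prefix='1101' -> emit 'e', reset
Bit 10: prefix='1' (no match yet)
Bit 11: prefix='11' (no match yet)
Bit 12: prefix='110' (no match yet)
Bit 13: prefix='1100' -> emit 'k', reset
Bit 14: prefix='1' (no match yet)
Bit 15: prefix='10' -> emit 'd', reset
Bit 16: prefix='0' -> emit 'c', reset
Bit 17: prefix='0' -> emit 'c', reset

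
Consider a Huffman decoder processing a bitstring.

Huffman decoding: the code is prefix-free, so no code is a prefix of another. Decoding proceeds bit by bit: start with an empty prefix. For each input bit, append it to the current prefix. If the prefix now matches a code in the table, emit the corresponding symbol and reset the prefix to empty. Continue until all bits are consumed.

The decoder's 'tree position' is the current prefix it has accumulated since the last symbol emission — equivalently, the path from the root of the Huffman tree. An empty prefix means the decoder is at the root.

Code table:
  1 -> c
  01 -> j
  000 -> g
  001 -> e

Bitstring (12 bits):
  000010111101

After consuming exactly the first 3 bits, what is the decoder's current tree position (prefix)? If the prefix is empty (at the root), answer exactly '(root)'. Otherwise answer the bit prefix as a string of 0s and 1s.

Bit 0: prefix='0' (no match yet)
Bit 1: prefix='00' (no match yet)
Bit 2: prefix='000' -> emit 'g', reset

Answer: (root)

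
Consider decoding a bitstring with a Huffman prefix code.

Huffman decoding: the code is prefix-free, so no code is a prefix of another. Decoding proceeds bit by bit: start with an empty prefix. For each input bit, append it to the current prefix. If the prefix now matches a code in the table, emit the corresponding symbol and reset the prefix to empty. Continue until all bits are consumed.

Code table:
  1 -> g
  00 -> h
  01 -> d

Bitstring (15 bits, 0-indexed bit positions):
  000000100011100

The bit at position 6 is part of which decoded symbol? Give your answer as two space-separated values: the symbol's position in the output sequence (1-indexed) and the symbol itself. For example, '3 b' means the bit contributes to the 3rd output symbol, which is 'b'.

Answer: 4 g

Derivation:
Bit 0: prefix='0' (no match yet)
Bit 1: prefix='00' -> emit 'h', reset
Bit 2: prefix='0' (no match yet)
Bit 3: prefix='00' -> emit 'h', reset
Bit 4: prefix='0' (no match yet)
Bit 5: prefix='00' -> emit 'h', reset
Bit 6: prefix='1' -> emit 'g', reset
Bit 7: prefix='0' (no match yet)
Bit 8: prefix='00' -> emit 'h', reset
Bit 9: prefix='0' (no match yet)
Bit 10: prefix='01' -> emit 'd', reset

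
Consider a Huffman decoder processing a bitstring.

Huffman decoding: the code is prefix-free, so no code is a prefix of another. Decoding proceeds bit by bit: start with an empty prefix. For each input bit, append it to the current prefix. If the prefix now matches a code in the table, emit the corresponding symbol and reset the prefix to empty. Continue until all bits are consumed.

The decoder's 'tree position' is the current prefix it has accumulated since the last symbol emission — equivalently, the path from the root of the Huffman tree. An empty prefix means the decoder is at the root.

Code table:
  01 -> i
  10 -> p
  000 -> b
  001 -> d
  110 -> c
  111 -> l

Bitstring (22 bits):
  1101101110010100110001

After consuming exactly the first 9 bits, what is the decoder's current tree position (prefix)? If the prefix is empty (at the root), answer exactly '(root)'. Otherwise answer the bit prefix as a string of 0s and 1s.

Answer: (root)

Derivation:
Bit 0: prefix='1' (no match yet)
Bit 1: prefix='11' (no match yet)
Bit 2: prefix='110' -> emit 'c', reset
Bit 3: prefix='1' (no match yet)
Bit 4: prefix='11' (no match yet)
Bit 5: prefix='110' -> emit 'c', reset
Bit 6: prefix='1' (no match yet)
Bit 7: prefix='11' (no match yet)
Bit 8: prefix='111' -> emit 'l', reset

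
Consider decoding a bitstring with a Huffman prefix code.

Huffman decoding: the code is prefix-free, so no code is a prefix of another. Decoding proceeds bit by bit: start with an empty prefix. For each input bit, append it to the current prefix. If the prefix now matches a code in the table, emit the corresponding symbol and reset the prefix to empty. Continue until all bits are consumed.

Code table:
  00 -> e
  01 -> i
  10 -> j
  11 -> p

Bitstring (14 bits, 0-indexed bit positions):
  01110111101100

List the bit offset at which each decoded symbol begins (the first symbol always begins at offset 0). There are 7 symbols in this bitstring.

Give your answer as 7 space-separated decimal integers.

Bit 0: prefix='0' (no match yet)
Bit 1: prefix='01' -> emit 'i', reset
Bit 2: prefix='1' (no match yet)
Bit 3: prefix='11' -> emit 'p', reset
Bit 4: prefix='0' (no match yet)
Bit 5: prefix='01' -> emit 'i', reset
Bit 6: prefix='1' (no match yet)
Bit 7: prefix='11' -> emit 'p', reset
Bit 8: prefix='1' (no match yet)
Bit 9: prefix='10' -> emit 'j', reset
Bit 10: prefix='1' (no match yet)
Bit 11: prefix='11' -> emit 'p', reset
Bit 12: prefix='0' (no match yet)
Bit 13: prefix='00' -> emit 'e', reset

Answer: 0 2 4 6 8 10 12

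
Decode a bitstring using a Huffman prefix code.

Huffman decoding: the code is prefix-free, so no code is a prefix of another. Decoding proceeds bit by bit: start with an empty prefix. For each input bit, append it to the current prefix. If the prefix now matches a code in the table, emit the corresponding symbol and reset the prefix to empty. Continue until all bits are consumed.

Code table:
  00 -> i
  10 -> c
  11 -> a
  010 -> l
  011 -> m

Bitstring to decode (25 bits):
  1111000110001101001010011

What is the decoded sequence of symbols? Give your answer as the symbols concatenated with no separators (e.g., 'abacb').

Bit 0: prefix='1' (no match yet)
Bit 1: prefix='11' -> emit 'a', reset
Bit 2: prefix='1' (no match yet)
Bit 3: prefix='11' -> emit 'a', reset
Bit 4: prefix='0' (no match yet)
Bit 5: prefix='00' -> emit 'i', reset
Bit 6: prefix='0' (no match yet)
Bit 7: prefix='01' (no match yet)
Bit 8: prefix='011' -> emit 'm', reset
Bit 9: prefix='0' (no match yet)
Bit 10: prefix='00' -> emit 'i', reset
Bit 11: prefix='0' (no match yet)
Bit 12: prefix='01' (no match yet)
Bit 13: prefix='011' -> emit 'm', reset
Bit 14: prefix='0' (no match yet)
Bit 15: prefix='01' (no match yet)
Bit 16: prefix='010' -> emit 'l', reset
Bit 17: prefix='0' (no match yet)
Bit 18: prefix='01' (no match yet)
Bit 19: prefix='010' -> emit 'l', reset
Bit 20: prefix='1' (no match yet)
Bit 21: prefix='10' -> emit 'c', reset
Bit 22: prefix='0' (no match yet)
Bit 23: prefix='01' (no match yet)
Bit 24: prefix='011' -> emit 'm', reset

Answer: aaimimllcm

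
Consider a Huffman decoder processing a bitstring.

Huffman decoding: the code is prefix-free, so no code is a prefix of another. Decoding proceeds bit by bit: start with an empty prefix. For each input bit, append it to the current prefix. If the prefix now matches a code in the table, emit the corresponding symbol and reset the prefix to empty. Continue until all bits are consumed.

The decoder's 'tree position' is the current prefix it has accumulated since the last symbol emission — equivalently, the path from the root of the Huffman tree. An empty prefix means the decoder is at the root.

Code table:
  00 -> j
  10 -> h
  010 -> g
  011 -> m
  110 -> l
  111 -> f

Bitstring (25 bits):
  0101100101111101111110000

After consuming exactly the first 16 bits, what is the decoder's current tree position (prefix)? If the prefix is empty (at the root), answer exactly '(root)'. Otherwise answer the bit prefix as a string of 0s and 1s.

Answer: 1

Derivation:
Bit 0: prefix='0' (no match yet)
Bit 1: prefix='01' (no match yet)
Bit 2: prefix='010' -> emit 'g', reset
Bit 3: prefix='1' (no match yet)
Bit 4: prefix='11' (no match yet)
Bit 5: prefix='110' -> emit 'l', reset
Bit 6: prefix='0' (no match yet)
Bit 7: prefix='01' (no match yet)
Bit 8: prefix='010' -> emit 'g', reset
Bit 9: prefix='1' (no match yet)
Bit 10: prefix='11' (no match yet)
Bit 11: prefix='111' -> emit 'f', reset
Bit 12: prefix='1' (no match yet)
Bit 13: prefix='11' (no match yet)
Bit 14: prefix='110' -> emit 'l', reset
Bit 15: prefix='1' (no match yet)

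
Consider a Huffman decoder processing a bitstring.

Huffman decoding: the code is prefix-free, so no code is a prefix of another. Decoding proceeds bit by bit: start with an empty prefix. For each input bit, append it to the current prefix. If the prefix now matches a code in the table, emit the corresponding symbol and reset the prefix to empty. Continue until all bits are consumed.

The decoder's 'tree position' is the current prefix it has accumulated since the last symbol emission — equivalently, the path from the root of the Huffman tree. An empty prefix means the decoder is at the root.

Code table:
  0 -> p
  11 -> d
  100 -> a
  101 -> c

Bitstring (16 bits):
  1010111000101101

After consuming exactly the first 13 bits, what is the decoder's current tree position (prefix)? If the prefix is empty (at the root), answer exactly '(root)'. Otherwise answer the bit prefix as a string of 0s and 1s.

Bit 0: prefix='1' (no match yet)
Bit 1: prefix='10' (no match yet)
Bit 2: prefix='101' -> emit 'c', reset
Bit 3: prefix='0' -> emit 'p', reset
Bit 4: prefix='1' (no match yet)
Bit 5: prefix='11' -> emit 'd', reset
Bit 6: prefix='1' (no match yet)
Bit 7: prefix='10' (no match yet)
Bit 8: prefix='100' -> emit 'a', reset
Bit 9: prefix='0' -> emit 'p', reset
Bit 10: prefix='1' (no match yet)
Bit 11: prefix='10' (no match yet)
Bit 12: prefix='101' -> emit 'c', reset

Answer: (root)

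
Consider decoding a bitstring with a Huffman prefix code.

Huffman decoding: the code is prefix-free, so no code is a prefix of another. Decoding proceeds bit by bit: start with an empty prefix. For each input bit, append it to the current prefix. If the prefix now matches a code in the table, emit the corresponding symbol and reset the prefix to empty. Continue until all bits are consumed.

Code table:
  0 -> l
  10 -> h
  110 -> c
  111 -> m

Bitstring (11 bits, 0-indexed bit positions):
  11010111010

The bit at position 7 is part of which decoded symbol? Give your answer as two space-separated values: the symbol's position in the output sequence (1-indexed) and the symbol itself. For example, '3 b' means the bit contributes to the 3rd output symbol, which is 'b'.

Answer: 3 m

Derivation:
Bit 0: prefix='1' (no match yet)
Bit 1: prefix='11' (no match yet)
Bit 2: prefix='110' -> emit 'c', reset
Bit 3: prefix='1' (no match yet)
Bit 4: prefix='10' -> emit 'h', reset
Bit 5: prefix='1' (no match yet)
Bit 6: prefix='11' (no match yet)
Bit 7: prefix='111' -> emit 'm', reset
Bit 8: prefix='0' -> emit 'l', reset
Bit 9: prefix='1' (no match yet)
Bit 10: prefix='10' -> emit 'h', reset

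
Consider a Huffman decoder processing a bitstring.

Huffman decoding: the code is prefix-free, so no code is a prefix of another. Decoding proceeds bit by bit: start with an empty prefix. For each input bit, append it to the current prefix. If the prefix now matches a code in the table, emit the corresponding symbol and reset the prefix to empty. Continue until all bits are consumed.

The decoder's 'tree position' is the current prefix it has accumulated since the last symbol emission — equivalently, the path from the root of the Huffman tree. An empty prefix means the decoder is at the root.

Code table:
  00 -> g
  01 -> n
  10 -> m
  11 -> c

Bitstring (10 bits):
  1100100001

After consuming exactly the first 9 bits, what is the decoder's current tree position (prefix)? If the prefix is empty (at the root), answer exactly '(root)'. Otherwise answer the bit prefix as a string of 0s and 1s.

Answer: 0

Derivation:
Bit 0: prefix='1' (no match yet)
Bit 1: prefix='11' -> emit 'c', reset
Bit 2: prefix='0' (no match yet)
Bit 3: prefix='00' -> emit 'g', reset
Bit 4: prefix='1' (no match yet)
Bit 5: prefix='10' -> emit 'm', reset
Bit 6: prefix='0' (no match yet)
Bit 7: prefix='00' -> emit 'g', reset
Bit 8: prefix='0' (no match yet)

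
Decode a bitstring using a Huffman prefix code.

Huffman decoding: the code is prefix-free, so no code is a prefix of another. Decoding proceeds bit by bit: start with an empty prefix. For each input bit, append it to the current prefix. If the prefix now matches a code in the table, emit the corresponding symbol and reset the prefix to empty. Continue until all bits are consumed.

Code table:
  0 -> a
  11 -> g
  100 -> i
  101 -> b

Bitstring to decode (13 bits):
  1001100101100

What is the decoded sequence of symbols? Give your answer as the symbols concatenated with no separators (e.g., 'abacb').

Bit 0: prefix='1' (no match yet)
Bit 1: prefix='10' (no match yet)
Bit 2: prefix='100' -> emit 'i', reset
Bit 3: prefix='1' (no match yet)
Bit 4: prefix='11' -> emit 'g', reset
Bit 5: prefix='0' -> emit 'a', reset
Bit 6: prefix='0' -> emit 'a', reset
Bit 7: prefix='1' (no match yet)
Bit 8: prefix='10' (no match yet)
Bit 9: prefix='101' -> emit 'b', reset
Bit 10: prefix='1' (no match yet)
Bit 11: prefix='10' (no match yet)
Bit 12: prefix='100' -> emit 'i', reset

Answer: igaabi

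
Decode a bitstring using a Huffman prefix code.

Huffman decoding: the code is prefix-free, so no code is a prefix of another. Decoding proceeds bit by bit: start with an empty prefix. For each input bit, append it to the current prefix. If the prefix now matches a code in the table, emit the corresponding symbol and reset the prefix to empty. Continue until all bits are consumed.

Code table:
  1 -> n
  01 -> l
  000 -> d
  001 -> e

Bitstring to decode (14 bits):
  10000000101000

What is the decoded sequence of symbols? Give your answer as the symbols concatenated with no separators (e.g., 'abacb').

Bit 0: prefix='1' -> emit 'n', reset
Bit 1: prefix='0' (no match yet)
Bit 2: prefix='00' (no match yet)
Bit 3: prefix='000' -> emit 'd', reset
Bit 4: prefix='0' (no match yet)
Bit 5: prefix='00' (no match yet)
Bit 6: prefix='000' -> emit 'd', reset
Bit 7: prefix='0' (no match yet)
Bit 8: prefix='01' -> emit 'l', reset
Bit 9: prefix='0' (no match yet)
Bit 10: prefix='01' -> emit 'l', reset
Bit 11: prefix='0' (no match yet)
Bit 12: prefix='00' (no match yet)
Bit 13: prefix='000' -> emit 'd', reset

Answer: nddlld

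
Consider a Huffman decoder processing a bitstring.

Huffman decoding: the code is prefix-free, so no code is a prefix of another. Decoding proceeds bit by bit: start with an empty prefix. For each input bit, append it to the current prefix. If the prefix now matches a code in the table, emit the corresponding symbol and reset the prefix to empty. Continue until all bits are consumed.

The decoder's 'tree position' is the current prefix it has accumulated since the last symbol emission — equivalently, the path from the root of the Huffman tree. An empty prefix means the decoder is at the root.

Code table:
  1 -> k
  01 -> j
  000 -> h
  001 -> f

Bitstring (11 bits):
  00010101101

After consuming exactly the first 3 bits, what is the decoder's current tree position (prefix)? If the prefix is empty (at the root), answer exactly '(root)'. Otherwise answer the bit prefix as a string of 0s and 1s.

Answer: (root)

Derivation:
Bit 0: prefix='0' (no match yet)
Bit 1: prefix='00' (no match yet)
Bit 2: prefix='000' -> emit 'h', reset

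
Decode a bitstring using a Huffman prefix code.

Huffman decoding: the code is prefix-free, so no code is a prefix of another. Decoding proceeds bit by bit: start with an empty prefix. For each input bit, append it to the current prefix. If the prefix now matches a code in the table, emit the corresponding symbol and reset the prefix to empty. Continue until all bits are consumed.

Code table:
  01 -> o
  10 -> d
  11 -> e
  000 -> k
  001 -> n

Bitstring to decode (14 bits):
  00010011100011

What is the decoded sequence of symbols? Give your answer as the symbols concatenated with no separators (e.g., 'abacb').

Bit 0: prefix='0' (no match yet)
Bit 1: prefix='00' (no match yet)
Bit 2: prefix='000' -> emit 'k', reset
Bit 3: prefix='1' (no match yet)
Bit 4: prefix='10' -> emit 'd', reset
Bit 5: prefix='0' (no match yet)
Bit 6: prefix='01' -> emit 'o', reset
Bit 7: prefix='1' (no match yet)
Bit 8: prefix='11' -> emit 'e', reset
Bit 9: prefix='0' (no match yet)
Bit 10: prefix='00' (no match yet)
Bit 11: prefix='000' -> emit 'k', reset
Bit 12: prefix='1' (no match yet)
Bit 13: prefix='11' -> emit 'e', reset

Answer: kdoeke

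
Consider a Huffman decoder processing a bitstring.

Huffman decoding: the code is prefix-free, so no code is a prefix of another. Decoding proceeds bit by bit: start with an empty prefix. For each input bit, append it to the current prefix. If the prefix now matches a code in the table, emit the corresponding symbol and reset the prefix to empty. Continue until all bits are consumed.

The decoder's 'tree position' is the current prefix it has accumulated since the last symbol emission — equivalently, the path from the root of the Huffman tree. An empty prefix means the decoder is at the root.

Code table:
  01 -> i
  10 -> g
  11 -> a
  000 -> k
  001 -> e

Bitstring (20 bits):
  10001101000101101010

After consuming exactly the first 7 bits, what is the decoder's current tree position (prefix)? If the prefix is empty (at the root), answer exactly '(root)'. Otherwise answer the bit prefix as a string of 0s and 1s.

Bit 0: prefix='1' (no match yet)
Bit 1: prefix='10' -> emit 'g', reset
Bit 2: prefix='0' (no match yet)
Bit 3: prefix='00' (no match yet)
Bit 4: prefix='001' -> emit 'e', reset
Bit 5: prefix='1' (no match yet)
Bit 6: prefix='10' -> emit 'g', reset

Answer: (root)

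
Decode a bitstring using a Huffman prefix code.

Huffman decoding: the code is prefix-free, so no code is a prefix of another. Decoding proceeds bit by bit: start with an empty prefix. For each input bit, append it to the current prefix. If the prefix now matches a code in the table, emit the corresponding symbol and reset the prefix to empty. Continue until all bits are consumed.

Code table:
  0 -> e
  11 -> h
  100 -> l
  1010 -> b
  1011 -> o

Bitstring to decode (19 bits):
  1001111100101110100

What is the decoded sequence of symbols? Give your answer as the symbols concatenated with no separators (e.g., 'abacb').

Bit 0: prefix='1' (no match yet)
Bit 1: prefix='10' (no match yet)
Bit 2: prefix='100' -> emit 'l', reset
Bit 3: prefix='1' (no match yet)
Bit 4: prefix='11' -> emit 'h', reset
Bit 5: prefix='1' (no match yet)
Bit 6: prefix='11' -> emit 'h', reset
Bit 7: prefix='1' (no match yet)
Bit 8: prefix='10' (no match yet)
Bit 9: prefix='100' -> emit 'l', reset
Bit 10: prefix='1' (no match yet)
Bit 11: prefix='10' (no match yet)
Bit 12: prefix='101' (no match yet)
Bit 13: prefix='1011' -> emit 'o', reset
Bit 14: prefix='1' (no match yet)
Bit 15: prefix='10' (no match yet)
Bit 16: prefix='101' (no match yet)
Bit 17: prefix='1010' -> emit 'b', reset
Bit 18: prefix='0' -> emit 'e', reset

Answer: lhhlobe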